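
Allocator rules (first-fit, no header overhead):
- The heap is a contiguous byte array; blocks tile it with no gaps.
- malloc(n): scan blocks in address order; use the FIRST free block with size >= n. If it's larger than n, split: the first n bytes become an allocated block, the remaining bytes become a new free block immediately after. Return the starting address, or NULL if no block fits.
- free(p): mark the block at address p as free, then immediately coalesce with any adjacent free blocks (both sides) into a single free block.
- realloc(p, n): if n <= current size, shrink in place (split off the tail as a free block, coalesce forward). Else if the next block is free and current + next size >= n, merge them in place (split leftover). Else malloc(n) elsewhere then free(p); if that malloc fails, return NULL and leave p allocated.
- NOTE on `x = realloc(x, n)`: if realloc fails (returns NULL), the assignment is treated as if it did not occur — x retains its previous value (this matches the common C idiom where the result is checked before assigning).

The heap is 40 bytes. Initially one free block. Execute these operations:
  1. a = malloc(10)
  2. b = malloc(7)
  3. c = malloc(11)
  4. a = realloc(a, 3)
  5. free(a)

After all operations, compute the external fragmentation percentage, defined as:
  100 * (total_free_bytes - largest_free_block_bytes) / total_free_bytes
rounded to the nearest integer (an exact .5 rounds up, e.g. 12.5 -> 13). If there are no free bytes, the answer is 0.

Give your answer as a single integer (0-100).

Op 1: a = malloc(10) -> a = 0; heap: [0-9 ALLOC][10-39 FREE]
Op 2: b = malloc(7) -> b = 10; heap: [0-9 ALLOC][10-16 ALLOC][17-39 FREE]
Op 3: c = malloc(11) -> c = 17; heap: [0-9 ALLOC][10-16 ALLOC][17-27 ALLOC][28-39 FREE]
Op 4: a = realloc(a, 3) -> a = 0; heap: [0-2 ALLOC][3-9 FREE][10-16 ALLOC][17-27 ALLOC][28-39 FREE]
Op 5: free(a) -> (freed a); heap: [0-9 FREE][10-16 ALLOC][17-27 ALLOC][28-39 FREE]
Free blocks: [10 12] total_free=22 largest=12 -> 100*(22-12)/22 = 1000/22 ≈ 45.455 -> rounds to 45

Answer: 45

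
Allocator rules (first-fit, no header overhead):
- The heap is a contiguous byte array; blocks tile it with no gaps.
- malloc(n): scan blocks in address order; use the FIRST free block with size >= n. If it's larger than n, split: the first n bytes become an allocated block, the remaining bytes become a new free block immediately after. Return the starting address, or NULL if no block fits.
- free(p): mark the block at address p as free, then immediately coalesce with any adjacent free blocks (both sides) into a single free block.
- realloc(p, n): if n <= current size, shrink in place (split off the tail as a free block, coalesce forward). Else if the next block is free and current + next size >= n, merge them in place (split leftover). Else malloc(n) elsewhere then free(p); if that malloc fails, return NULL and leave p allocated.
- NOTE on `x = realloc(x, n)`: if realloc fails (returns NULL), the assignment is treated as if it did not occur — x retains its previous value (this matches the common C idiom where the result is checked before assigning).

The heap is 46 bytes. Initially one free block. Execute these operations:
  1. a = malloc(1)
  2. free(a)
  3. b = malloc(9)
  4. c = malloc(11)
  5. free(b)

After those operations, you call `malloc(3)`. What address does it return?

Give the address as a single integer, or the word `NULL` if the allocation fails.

Op 1: a = malloc(1) -> a = 0; heap: [0-0 ALLOC][1-45 FREE]
Op 2: free(a) -> (freed a); heap: [0-45 FREE]
Op 3: b = malloc(9) -> b = 0; heap: [0-8 ALLOC][9-45 FREE]
Op 4: c = malloc(11) -> c = 9; heap: [0-8 ALLOC][9-19 ALLOC][20-45 FREE]
Op 5: free(b) -> (freed b); heap: [0-8 FREE][9-19 ALLOC][20-45 FREE]
malloc(3): first-fit scan over [0-8 FREE][9-19 ALLOC][20-45 FREE] -> 0

Answer: 0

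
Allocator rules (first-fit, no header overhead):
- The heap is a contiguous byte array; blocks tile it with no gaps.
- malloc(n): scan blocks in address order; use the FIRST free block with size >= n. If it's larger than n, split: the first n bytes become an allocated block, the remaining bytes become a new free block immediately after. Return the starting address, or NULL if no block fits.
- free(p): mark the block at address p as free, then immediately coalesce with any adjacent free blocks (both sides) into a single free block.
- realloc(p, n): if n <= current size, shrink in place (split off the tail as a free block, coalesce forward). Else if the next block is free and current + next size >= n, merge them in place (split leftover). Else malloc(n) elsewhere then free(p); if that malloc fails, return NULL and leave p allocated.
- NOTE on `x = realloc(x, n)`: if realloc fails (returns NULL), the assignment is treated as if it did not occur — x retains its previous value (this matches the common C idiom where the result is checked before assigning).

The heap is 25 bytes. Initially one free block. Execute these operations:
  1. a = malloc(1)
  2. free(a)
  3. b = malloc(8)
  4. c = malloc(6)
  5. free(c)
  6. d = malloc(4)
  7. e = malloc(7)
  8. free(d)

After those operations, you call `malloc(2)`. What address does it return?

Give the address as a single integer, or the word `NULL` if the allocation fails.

Answer: 8

Derivation:
Op 1: a = malloc(1) -> a = 0; heap: [0-0 ALLOC][1-24 FREE]
Op 2: free(a) -> (freed a); heap: [0-24 FREE]
Op 3: b = malloc(8) -> b = 0; heap: [0-7 ALLOC][8-24 FREE]
Op 4: c = malloc(6) -> c = 8; heap: [0-7 ALLOC][8-13 ALLOC][14-24 FREE]
Op 5: free(c) -> (freed c); heap: [0-7 ALLOC][8-24 FREE]
Op 6: d = malloc(4) -> d = 8; heap: [0-7 ALLOC][8-11 ALLOC][12-24 FREE]
Op 7: e = malloc(7) -> e = 12; heap: [0-7 ALLOC][8-11 ALLOC][12-18 ALLOC][19-24 FREE]
Op 8: free(d) -> (freed d); heap: [0-7 ALLOC][8-11 FREE][12-18 ALLOC][19-24 FREE]
malloc(2): first-fit scan over [0-7 ALLOC][8-11 FREE][12-18 ALLOC][19-24 FREE] -> 8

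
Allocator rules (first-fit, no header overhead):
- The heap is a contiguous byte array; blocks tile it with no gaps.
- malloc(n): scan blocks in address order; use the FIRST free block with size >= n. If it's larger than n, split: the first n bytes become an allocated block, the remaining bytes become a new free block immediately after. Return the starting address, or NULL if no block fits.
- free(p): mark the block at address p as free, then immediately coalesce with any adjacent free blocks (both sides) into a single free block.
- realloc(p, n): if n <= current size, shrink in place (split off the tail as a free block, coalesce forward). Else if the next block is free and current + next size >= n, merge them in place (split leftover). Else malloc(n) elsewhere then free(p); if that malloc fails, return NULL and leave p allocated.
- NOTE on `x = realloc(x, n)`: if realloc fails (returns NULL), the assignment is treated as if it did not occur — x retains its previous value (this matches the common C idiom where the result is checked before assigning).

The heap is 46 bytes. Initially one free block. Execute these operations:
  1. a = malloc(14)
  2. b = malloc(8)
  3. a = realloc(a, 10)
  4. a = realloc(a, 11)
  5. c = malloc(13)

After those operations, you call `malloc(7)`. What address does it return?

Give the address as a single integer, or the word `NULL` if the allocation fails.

Answer: 35

Derivation:
Op 1: a = malloc(14) -> a = 0; heap: [0-13 ALLOC][14-45 FREE]
Op 2: b = malloc(8) -> b = 14; heap: [0-13 ALLOC][14-21 ALLOC][22-45 FREE]
Op 3: a = realloc(a, 10) -> a = 0; heap: [0-9 ALLOC][10-13 FREE][14-21 ALLOC][22-45 FREE]
Op 4: a = realloc(a, 11) -> a = 0; heap: [0-10 ALLOC][11-13 FREE][14-21 ALLOC][22-45 FREE]
Op 5: c = malloc(13) -> c = 22; heap: [0-10 ALLOC][11-13 FREE][14-21 ALLOC][22-34 ALLOC][35-45 FREE]
malloc(7): first-fit scan over [0-10 ALLOC][11-13 FREE][14-21 ALLOC][22-34 ALLOC][35-45 FREE] -> 35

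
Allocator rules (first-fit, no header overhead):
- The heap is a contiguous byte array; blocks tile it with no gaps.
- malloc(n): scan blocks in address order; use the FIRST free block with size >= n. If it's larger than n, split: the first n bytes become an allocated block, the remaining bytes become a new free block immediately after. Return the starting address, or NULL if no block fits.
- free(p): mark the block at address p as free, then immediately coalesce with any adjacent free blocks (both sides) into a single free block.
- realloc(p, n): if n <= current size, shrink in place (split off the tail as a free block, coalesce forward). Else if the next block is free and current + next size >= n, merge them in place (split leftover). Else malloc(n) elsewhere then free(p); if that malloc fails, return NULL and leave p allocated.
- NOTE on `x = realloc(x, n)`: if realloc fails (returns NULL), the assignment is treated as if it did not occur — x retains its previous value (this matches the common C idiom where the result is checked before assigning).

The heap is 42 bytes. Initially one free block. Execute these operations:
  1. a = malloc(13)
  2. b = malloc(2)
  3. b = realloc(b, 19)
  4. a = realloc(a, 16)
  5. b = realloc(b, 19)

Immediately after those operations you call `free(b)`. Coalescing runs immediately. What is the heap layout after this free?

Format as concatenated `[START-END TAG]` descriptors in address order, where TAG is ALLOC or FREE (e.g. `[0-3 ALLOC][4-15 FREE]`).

Op 1: a = malloc(13) -> a = 0; heap: [0-12 ALLOC][13-41 FREE]
Op 2: b = malloc(2) -> b = 13; heap: [0-12 ALLOC][13-14 ALLOC][15-41 FREE]
Op 3: b = realloc(b, 19) -> b = 13; heap: [0-12 ALLOC][13-31 ALLOC][32-41 FREE]
Op 4: a = realloc(a, 16) -> NULL (a unchanged); heap: [0-12 ALLOC][13-31 ALLOC][32-41 FREE]
Op 5: b = realloc(b, 19) -> b = 13; heap: [0-12 ALLOC][13-31 ALLOC][32-41 FREE]
free(b): b = 13 -> block [13-31 ALLOC]; mark free, coalesce with adjacent free neighbors -> [0-12 ALLOC][13-41 FREE]

Answer: [0-12 ALLOC][13-41 FREE]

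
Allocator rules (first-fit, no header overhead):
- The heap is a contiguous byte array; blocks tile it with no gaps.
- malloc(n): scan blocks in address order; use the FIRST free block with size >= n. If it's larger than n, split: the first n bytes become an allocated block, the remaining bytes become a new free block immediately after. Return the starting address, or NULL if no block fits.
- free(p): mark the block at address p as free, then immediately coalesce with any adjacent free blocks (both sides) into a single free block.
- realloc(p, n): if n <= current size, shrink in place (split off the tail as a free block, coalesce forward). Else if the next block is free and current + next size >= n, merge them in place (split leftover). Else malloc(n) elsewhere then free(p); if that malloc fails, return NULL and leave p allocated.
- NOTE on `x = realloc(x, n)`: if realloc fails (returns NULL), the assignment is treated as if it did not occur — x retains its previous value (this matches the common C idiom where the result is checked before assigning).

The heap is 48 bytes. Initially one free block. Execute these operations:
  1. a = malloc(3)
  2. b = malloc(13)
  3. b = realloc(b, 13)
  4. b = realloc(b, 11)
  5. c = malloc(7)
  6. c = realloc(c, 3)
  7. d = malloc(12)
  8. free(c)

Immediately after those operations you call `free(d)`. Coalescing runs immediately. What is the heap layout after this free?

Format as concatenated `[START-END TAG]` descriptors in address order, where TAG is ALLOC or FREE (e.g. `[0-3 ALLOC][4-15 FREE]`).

Op 1: a = malloc(3) -> a = 0; heap: [0-2 ALLOC][3-47 FREE]
Op 2: b = malloc(13) -> b = 3; heap: [0-2 ALLOC][3-15 ALLOC][16-47 FREE]
Op 3: b = realloc(b, 13) -> b = 3; heap: [0-2 ALLOC][3-15 ALLOC][16-47 FREE]
Op 4: b = realloc(b, 11) -> b = 3; heap: [0-2 ALLOC][3-13 ALLOC][14-47 FREE]
Op 5: c = malloc(7) -> c = 14; heap: [0-2 ALLOC][3-13 ALLOC][14-20 ALLOC][21-47 FREE]
Op 6: c = realloc(c, 3) -> c = 14; heap: [0-2 ALLOC][3-13 ALLOC][14-16 ALLOC][17-47 FREE]
Op 7: d = malloc(12) -> d = 17; heap: [0-2 ALLOC][3-13 ALLOC][14-16 ALLOC][17-28 ALLOC][29-47 FREE]
Op 8: free(c) -> (freed c); heap: [0-2 ALLOC][3-13 ALLOC][14-16 FREE][17-28 ALLOC][29-47 FREE]
free(d): d = 17 -> block [17-28 ALLOC]; mark free, coalesce with adjacent free neighbors -> [0-2 ALLOC][3-13 ALLOC][14-47 FREE]

Answer: [0-2 ALLOC][3-13 ALLOC][14-47 FREE]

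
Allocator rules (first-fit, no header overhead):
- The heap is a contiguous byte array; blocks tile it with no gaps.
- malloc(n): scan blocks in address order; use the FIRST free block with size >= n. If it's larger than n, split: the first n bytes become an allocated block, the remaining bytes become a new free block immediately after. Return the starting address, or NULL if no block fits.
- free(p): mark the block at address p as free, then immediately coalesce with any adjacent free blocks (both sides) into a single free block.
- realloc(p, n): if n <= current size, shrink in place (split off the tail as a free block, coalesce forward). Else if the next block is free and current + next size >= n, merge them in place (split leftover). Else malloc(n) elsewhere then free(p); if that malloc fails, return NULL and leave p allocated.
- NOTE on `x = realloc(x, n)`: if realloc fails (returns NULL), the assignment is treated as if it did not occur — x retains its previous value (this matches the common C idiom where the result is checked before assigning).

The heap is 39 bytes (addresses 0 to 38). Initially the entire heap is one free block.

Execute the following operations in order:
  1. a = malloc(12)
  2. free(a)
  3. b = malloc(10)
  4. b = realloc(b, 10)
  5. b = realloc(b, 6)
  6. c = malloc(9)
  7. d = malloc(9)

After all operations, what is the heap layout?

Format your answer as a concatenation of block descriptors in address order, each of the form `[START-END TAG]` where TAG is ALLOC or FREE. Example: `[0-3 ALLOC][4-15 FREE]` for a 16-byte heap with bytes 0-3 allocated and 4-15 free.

Answer: [0-5 ALLOC][6-14 ALLOC][15-23 ALLOC][24-38 FREE]

Derivation:
Op 1: a = malloc(12) -> a = 0; heap: [0-11 ALLOC][12-38 FREE]
Op 2: free(a) -> (freed a); heap: [0-38 FREE]
Op 3: b = malloc(10) -> b = 0; heap: [0-9 ALLOC][10-38 FREE]
Op 4: b = realloc(b, 10) -> b = 0; heap: [0-9 ALLOC][10-38 FREE]
Op 5: b = realloc(b, 6) -> b = 0; heap: [0-5 ALLOC][6-38 FREE]
Op 6: c = malloc(9) -> c = 6; heap: [0-5 ALLOC][6-14 ALLOC][15-38 FREE]
Op 7: d = malloc(9) -> d = 15; heap: [0-5 ALLOC][6-14 ALLOC][15-23 ALLOC][24-38 FREE]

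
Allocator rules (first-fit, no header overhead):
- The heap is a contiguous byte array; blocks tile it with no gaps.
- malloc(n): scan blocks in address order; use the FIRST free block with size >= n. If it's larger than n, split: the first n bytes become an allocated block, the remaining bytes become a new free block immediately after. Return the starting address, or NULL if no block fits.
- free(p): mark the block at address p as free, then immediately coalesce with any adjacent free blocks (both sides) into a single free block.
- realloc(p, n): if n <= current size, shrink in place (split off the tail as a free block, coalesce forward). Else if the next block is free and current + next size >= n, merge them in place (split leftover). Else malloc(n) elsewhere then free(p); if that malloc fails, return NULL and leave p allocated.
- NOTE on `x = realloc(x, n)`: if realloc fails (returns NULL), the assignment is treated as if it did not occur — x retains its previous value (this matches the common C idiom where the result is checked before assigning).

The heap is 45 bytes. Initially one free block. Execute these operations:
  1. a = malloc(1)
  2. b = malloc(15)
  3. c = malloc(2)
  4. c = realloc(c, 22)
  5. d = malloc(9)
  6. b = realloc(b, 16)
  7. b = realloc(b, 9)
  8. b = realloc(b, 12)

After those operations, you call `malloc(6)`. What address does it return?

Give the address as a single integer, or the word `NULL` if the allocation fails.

Op 1: a = malloc(1) -> a = 0; heap: [0-0 ALLOC][1-44 FREE]
Op 2: b = malloc(15) -> b = 1; heap: [0-0 ALLOC][1-15 ALLOC][16-44 FREE]
Op 3: c = malloc(2) -> c = 16; heap: [0-0 ALLOC][1-15 ALLOC][16-17 ALLOC][18-44 FREE]
Op 4: c = realloc(c, 22) -> c = 16; heap: [0-0 ALLOC][1-15 ALLOC][16-37 ALLOC][38-44 FREE]
Op 5: d = malloc(9) -> d = NULL; heap: [0-0 ALLOC][1-15 ALLOC][16-37 ALLOC][38-44 FREE]
Op 6: b = realloc(b, 16) -> NULL (b unchanged); heap: [0-0 ALLOC][1-15 ALLOC][16-37 ALLOC][38-44 FREE]
Op 7: b = realloc(b, 9) -> b = 1; heap: [0-0 ALLOC][1-9 ALLOC][10-15 FREE][16-37 ALLOC][38-44 FREE]
Op 8: b = realloc(b, 12) -> b = 1; heap: [0-0 ALLOC][1-12 ALLOC][13-15 FREE][16-37 ALLOC][38-44 FREE]
malloc(6): first-fit scan over [0-0 ALLOC][1-12 ALLOC][13-15 FREE][16-37 ALLOC][38-44 FREE] -> 38

Answer: 38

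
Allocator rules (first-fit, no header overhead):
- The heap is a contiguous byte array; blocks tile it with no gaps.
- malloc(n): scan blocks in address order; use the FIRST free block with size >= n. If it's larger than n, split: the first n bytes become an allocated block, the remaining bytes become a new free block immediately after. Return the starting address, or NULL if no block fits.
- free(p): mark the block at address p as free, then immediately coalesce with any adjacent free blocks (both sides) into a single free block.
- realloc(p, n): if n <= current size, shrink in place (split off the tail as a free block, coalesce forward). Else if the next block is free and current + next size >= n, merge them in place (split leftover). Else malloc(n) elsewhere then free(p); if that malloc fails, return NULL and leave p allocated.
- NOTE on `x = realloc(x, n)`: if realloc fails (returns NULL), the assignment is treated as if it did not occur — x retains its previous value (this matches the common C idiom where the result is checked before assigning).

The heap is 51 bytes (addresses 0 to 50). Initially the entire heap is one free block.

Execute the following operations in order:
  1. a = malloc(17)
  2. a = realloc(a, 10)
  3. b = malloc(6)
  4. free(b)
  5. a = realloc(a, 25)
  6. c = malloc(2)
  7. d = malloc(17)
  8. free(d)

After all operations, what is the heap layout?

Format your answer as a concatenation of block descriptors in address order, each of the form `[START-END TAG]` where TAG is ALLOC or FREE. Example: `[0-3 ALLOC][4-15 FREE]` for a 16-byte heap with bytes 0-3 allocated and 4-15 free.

Op 1: a = malloc(17) -> a = 0; heap: [0-16 ALLOC][17-50 FREE]
Op 2: a = realloc(a, 10) -> a = 0; heap: [0-9 ALLOC][10-50 FREE]
Op 3: b = malloc(6) -> b = 10; heap: [0-9 ALLOC][10-15 ALLOC][16-50 FREE]
Op 4: free(b) -> (freed b); heap: [0-9 ALLOC][10-50 FREE]
Op 5: a = realloc(a, 25) -> a = 0; heap: [0-24 ALLOC][25-50 FREE]
Op 6: c = malloc(2) -> c = 25; heap: [0-24 ALLOC][25-26 ALLOC][27-50 FREE]
Op 7: d = malloc(17) -> d = 27; heap: [0-24 ALLOC][25-26 ALLOC][27-43 ALLOC][44-50 FREE]
Op 8: free(d) -> (freed d); heap: [0-24 ALLOC][25-26 ALLOC][27-50 FREE]

Answer: [0-24 ALLOC][25-26 ALLOC][27-50 FREE]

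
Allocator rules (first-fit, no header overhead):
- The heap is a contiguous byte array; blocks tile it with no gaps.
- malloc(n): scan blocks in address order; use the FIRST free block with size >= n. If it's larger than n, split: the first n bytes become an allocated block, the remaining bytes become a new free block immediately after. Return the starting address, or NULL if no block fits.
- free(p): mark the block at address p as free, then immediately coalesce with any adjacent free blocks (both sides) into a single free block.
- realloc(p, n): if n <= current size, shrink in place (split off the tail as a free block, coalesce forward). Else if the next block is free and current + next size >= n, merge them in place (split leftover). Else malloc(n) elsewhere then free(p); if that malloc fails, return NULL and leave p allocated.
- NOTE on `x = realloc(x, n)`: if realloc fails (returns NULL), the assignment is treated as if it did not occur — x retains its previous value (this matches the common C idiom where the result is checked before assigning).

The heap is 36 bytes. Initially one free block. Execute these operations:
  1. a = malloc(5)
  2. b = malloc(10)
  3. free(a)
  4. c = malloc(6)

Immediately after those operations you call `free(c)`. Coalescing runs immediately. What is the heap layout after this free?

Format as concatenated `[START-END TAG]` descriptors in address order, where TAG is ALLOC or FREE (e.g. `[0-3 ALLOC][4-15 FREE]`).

Answer: [0-4 FREE][5-14 ALLOC][15-35 FREE]

Derivation:
Op 1: a = malloc(5) -> a = 0; heap: [0-4 ALLOC][5-35 FREE]
Op 2: b = malloc(10) -> b = 5; heap: [0-4 ALLOC][5-14 ALLOC][15-35 FREE]
Op 3: free(a) -> (freed a); heap: [0-4 FREE][5-14 ALLOC][15-35 FREE]
Op 4: c = malloc(6) -> c = 15; heap: [0-4 FREE][5-14 ALLOC][15-20 ALLOC][21-35 FREE]
free(c): c = 15 -> block [15-20 ALLOC]; mark free, coalesce with adjacent free neighbors -> [0-4 FREE][5-14 ALLOC][15-35 FREE]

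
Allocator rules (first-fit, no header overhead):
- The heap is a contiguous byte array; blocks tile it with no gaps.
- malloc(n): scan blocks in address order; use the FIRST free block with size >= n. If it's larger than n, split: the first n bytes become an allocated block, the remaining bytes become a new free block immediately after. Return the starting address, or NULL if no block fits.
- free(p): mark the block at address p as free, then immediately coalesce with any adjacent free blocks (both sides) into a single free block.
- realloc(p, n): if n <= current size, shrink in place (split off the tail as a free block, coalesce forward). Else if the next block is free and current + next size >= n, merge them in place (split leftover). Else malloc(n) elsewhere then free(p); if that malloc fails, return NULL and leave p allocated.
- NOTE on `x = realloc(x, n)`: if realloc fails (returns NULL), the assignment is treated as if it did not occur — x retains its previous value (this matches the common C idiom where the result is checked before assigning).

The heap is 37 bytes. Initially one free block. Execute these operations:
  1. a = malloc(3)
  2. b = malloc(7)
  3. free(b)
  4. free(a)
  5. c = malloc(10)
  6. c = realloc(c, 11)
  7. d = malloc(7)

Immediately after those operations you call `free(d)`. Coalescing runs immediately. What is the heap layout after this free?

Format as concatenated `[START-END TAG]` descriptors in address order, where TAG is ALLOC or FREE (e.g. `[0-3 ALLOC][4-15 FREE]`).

Answer: [0-10 ALLOC][11-36 FREE]

Derivation:
Op 1: a = malloc(3) -> a = 0; heap: [0-2 ALLOC][3-36 FREE]
Op 2: b = malloc(7) -> b = 3; heap: [0-2 ALLOC][3-9 ALLOC][10-36 FREE]
Op 3: free(b) -> (freed b); heap: [0-2 ALLOC][3-36 FREE]
Op 4: free(a) -> (freed a); heap: [0-36 FREE]
Op 5: c = malloc(10) -> c = 0; heap: [0-9 ALLOC][10-36 FREE]
Op 6: c = realloc(c, 11) -> c = 0; heap: [0-10 ALLOC][11-36 FREE]
Op 7: d = malloc(7) -> d = 11; heap: [0-10 ALLOC][11-17 ALLOC][18-36 FREE]
free(d): d = 11 -> block [11-17 ALLOC]; mark free, coalesce with adjacent free neighbors -> [0-10 ALLOC][11-36 FREE]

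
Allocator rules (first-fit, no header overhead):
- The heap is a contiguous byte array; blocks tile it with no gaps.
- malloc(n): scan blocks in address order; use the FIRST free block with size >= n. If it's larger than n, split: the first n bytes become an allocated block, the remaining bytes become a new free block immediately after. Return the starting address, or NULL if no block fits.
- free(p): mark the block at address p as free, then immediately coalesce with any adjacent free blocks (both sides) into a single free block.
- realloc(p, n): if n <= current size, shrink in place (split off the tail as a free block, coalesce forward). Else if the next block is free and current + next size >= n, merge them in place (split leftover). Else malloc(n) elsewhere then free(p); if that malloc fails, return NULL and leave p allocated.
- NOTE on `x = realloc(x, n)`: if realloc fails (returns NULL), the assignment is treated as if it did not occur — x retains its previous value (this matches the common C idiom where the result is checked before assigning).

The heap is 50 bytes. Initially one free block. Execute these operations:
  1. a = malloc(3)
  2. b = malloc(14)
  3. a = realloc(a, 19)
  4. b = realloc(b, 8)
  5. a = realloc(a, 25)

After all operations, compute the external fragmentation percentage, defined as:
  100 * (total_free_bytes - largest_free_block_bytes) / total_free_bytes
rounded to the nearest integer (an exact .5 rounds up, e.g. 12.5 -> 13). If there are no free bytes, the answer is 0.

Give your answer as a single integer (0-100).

Op 1: a = malloc(3) -> a = 0; heap: [0-2 ALLOC][3-49 FREE]
Op 2: b = malloc(14) -> b = 3; heap: [0-2 ALLOC][3-16 ALLOC][17-49 FREE]
Op 3: a = realloc(a, 19) -> a = 17; heap: [0-2 FREE][3-16 ALLOC][17-35 ALLOC][36-49 FREE]
Op 4: b = realloc(b, 8) -> b = 3; heap: [0-2 FREE][3-10 ALLOC][11-16 FREE][17-35 ALLOC][36-49 FREE]
Op 5: a = realloc(a, 25) -> a = 17; heap: [0-2 FREE][3-10 ALLOC][11-16 FREE][17-41 ALLOC][42-49 FREE]
Free blocks: [3 6 8] total_free=17 largest=8 -> 100*(17-8)/17 = 900/17 ≈ 52.941 -> rounds to 53

Answer: 53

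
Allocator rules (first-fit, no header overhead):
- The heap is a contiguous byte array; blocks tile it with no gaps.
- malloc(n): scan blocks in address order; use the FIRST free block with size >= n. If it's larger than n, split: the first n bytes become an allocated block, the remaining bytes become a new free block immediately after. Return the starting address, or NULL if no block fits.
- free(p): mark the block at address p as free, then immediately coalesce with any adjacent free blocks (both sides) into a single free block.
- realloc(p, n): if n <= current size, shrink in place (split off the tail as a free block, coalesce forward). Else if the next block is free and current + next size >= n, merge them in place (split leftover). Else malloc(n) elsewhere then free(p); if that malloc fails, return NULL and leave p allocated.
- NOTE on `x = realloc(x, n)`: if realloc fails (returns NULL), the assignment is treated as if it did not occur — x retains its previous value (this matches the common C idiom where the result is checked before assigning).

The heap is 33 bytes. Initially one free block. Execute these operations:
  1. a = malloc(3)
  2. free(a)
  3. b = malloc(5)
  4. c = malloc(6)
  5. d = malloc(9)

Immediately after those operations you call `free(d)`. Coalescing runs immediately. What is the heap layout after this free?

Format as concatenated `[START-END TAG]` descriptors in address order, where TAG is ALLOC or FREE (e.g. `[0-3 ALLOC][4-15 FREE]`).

Answer: [0-4 ALLOC][5-10 ALLOC][11-32 FREE]

Derivation:
Op 1: a = malloc(3) -> a = 0; heap: [0-2 ALLOC][3-32 FREE]
Op 2: free(a) -> (freed a); heap: [0-32 FREE]
Op 3: b = malloc(5) -> b = 0; heap: [0-4 ALLOC][5-32 FREE]
Op 4: c = malloc(6) -> c = 5; heap: [0-4 ALLOC][5-10 ALLOC][11-32 FREE]
Op 5: d = malloc(9) -> d = 11; heap: [0-4 ALLOC][5-10 ALLOC][11-19 ALLOC][20-32 FREE]
free(d): d = 11 -> block [11-19 ALLOC]; mark free, coalesce with adjacent free neighbors -> [0-4 ALLOC][5-10 ALLOC][11-32 FREE]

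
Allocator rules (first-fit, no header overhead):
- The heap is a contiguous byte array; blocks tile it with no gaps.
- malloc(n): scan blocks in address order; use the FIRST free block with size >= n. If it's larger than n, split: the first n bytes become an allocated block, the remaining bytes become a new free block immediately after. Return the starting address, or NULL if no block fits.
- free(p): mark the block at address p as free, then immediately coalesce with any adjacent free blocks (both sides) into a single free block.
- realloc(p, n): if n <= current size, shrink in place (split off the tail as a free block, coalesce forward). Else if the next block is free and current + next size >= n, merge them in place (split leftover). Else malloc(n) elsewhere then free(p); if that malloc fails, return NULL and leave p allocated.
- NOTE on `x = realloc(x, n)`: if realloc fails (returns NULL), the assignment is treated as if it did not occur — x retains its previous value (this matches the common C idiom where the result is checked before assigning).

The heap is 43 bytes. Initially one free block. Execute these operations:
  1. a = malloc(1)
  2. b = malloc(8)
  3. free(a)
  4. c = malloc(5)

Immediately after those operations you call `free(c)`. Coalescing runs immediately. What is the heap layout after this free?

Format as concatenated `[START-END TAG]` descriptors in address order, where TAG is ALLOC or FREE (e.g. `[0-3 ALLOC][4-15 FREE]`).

Op 1: a = malloc(1) -> a = 0; heap: [0-0 ALLOC][1-42 FREE]
Op 2: b = malloc(8) -> b = 1; heap: [0-0 ALLOC][1-8 ALLOC][9-42 FREE]
Op 3: free(a) -> (freed a); heap: [0-0 FREE][1-8 ALLOC][9-42 FREE]
Op 4: c = malloc(5) -> c = 9; heap: [0-0 FREE][1-8 ALLOC][9-13 ALLOC][14-42 FREE]
free(c): c = 9 -> block [9-13 ALLOC]; mark free, coalesce with adjacent free neighbors -> [0-0 FREE][1-8 ALLOC][9-42 FREE]

Answer: [0-0 FREE][1-8 ALLOC][9-42 FREE]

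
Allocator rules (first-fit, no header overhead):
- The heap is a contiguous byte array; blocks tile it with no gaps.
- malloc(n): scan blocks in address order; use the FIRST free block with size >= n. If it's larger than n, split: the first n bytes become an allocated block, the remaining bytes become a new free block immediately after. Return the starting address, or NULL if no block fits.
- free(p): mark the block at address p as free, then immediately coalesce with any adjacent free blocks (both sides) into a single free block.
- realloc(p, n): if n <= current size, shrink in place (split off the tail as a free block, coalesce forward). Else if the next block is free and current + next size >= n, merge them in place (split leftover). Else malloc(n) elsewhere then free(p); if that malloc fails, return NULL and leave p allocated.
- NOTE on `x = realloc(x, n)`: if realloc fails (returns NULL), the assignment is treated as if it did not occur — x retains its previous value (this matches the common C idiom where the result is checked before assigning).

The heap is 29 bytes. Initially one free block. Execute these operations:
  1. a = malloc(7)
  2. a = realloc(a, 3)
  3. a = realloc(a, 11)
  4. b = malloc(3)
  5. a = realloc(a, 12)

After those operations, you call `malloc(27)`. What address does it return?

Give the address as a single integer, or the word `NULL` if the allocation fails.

Op 1: a = malloc(7) -> a = 0; heap: [0-6 ALLOC][7-28 FREE]
Op 2: a = realloc(a, 3) -> a = 0; heap: [0-2 ALLOC][3-28 FREE]
Op 3: a = realloc(a, 11) -> a = 0; heap: [0-10 ALLOC][11-28 FREE]
Op 4: b = malloc(3) -> b = 11; heap: [0-10 ALLOC][11-13 ALLOC][14-28 FREE]
Op 5: a = realloc(a, 12) -> a = 14; heap: [0-10 FREE][11-13 ALLOC][14-25 ALLOC][26-28 FREE]
malloc(27): first-fit scan over [0-10 FREE][11-13 ALLOC][14-25 ALLOC][26-28 FREE] -> NULL

Answer: NULL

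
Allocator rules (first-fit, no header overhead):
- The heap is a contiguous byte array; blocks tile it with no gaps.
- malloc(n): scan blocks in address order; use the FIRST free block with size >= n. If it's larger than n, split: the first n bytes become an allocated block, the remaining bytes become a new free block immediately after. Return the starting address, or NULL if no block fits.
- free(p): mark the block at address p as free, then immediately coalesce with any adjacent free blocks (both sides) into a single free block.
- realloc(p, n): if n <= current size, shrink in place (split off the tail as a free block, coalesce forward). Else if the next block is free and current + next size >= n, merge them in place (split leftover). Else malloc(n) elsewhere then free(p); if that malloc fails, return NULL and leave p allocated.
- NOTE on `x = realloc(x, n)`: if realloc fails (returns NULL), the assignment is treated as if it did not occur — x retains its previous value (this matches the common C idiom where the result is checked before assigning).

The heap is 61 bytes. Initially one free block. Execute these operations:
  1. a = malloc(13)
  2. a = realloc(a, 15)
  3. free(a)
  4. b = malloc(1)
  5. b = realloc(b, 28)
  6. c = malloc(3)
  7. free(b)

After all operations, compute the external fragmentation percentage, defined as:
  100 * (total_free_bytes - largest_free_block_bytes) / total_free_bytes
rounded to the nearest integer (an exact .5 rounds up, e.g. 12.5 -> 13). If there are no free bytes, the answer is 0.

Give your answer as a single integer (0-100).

Answer: 48

Derivation:
Op 1: a = malloc(13) -> a = 0; heap: [0-12 ALLOC][13-60 FREE]
Op 2: a = realloc(a, 15) -> a = 0; heap: [0-14 ALLOC][15-60 FREE]
Op 3: free(a) -> (freed a); heap: [0-60 FREE]
Op 4: b = malloc(1) -> b = 0; heap: [0-0 ALLOC][1-60 FREE]
Op 5: b = realloc(b, 28) -> b = 0; heap: [0-27 ALLOC][28-60 FREE]
Op 6: c = malloc(3) -> c = 28; heap: [0-27 ALLOC][28-30 ALLOC][31-60 FREE]
Op 7: free(b) -> (freed b); heap: [0-27 FREE][28-30 ALLOC][31-60 FREE]
Free blocks: [28 30] total_free=58 largest=30 -> 100*(58-30)/58 = 2800/58 ≈ 48.276 -> rounds to 48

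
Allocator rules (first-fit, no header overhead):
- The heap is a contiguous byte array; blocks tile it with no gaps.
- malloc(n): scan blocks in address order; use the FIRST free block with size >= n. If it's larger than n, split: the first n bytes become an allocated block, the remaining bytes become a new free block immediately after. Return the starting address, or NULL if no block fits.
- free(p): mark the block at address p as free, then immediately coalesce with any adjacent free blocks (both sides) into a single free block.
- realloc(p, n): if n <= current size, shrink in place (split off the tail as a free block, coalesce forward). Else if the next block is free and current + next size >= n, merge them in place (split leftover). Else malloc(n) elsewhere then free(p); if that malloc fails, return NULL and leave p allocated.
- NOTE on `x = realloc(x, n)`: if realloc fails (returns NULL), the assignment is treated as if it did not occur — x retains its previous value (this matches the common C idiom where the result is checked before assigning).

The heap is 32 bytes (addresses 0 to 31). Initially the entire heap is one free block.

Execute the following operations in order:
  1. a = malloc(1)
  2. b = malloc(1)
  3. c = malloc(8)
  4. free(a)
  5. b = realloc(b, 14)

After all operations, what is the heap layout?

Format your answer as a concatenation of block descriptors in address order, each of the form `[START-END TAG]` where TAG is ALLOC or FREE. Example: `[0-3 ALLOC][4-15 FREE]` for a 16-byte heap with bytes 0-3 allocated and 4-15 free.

Answer: [0-1 FREE][2-9 ALLOC][10-23 ALLOC][24-31 FREE]

Derivation:
Op 1: a = malloc(1) -> a = 0; heap: [0-0 ALLOC][1-31 FREE]
Op 2: b = malloc(1) -> b = 1; heap: [0-0 ALLOC][1-1 ALLOC][2-31 FREE]
Op 3: c = malloc(8) -> c = 2; heap: [0-0 ALLOC][1-1 ALLOC][2-9 ALLOC][10-31 FREE]
Op 4: free(a) -> (freed a); heap: [0-0 FREE][1-1 ALLOC][2-9 ALLOC][10-31 FREE]
Op 5: b = realloc(b, 14) -> b = 10; heap: [0-1 FREE][2-9 ALLOC][10-23 ALLOC][24-31 FREE]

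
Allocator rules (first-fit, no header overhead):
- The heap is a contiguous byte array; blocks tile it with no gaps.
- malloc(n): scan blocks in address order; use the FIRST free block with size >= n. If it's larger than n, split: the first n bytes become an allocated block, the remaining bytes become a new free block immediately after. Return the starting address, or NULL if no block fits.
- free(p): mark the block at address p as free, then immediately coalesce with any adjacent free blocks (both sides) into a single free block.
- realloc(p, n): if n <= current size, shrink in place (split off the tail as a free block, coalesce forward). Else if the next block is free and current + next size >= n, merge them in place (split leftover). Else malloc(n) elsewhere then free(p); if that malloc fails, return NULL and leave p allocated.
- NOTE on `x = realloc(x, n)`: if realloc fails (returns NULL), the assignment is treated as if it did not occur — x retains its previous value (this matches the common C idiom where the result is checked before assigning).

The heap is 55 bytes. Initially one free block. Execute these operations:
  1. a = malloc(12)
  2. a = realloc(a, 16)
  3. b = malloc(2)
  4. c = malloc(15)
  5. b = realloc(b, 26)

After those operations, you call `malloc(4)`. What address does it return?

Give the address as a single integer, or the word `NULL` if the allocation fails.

Op 1: a = malloc(12) -> a = 0; heap: [0-11 ALLOC][12-54 FREE]
Op 2: a = realloc(a, 16) -> a = 0; heap: [0-15 ALLOC][16-54 FREE]
Op 3: b = malloc(2) -> b = 16; heap: [0-15 ALLOC][16-17 ALLOC][18-54 FREE]
Op 4: c = malloc(15) -> c = 18; heap: [0-15 ALLOC][16-17 ALLOC][18-32 ALLOC][33-54 FREE]
Op 5: b = realloc(b, 26) -> NULL (b unchanged); heap: [0-15 ALLOC][16-17 ALLOC][18-32 ALLOC][33-54 FREE]
malloc(4): first-fit scan over [0-15 ALLOC][16-17 ALLOC][18-32 ALLOC][33-54 FREE] -> 33

Answer: 33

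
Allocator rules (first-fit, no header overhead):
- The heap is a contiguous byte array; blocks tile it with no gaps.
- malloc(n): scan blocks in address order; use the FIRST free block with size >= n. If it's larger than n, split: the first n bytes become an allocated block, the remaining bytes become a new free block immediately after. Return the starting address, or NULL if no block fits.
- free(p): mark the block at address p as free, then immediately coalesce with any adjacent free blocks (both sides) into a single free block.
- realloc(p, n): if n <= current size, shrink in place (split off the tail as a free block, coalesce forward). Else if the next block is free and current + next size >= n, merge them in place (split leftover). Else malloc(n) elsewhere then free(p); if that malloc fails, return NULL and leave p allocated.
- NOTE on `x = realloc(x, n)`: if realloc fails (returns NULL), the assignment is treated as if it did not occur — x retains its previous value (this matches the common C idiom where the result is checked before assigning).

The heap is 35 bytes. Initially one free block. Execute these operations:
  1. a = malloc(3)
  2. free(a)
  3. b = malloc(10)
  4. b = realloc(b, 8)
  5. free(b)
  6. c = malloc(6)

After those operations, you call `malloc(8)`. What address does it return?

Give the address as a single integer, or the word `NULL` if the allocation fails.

Answer: 6

Derivation:
Op 1: a = malloc(3) -> a = 0; heap: [0-2 ALLOC][3-34 FREE]
Op 2: free(a) -> (freed a); heap: [0-34 FREE]
Op 3: b = malloc(10) -> b = 0; heap: [0-9 ALLOC][10-34 FREE]
Op 4: b = realloc(b, 8) -> b = 0; heap: [0-7 ALLOC][8-34 FREE]
Op 5: free(b) -> (freed b); heap: [0-34 FREE]
Op 6: c = malloc(6) -> c = 0; heap: [0-5 ALLOC][6-34 FREE]
malloc(8): first-fit scan over [0-5 ALLOC][6-34 FREE] -> 6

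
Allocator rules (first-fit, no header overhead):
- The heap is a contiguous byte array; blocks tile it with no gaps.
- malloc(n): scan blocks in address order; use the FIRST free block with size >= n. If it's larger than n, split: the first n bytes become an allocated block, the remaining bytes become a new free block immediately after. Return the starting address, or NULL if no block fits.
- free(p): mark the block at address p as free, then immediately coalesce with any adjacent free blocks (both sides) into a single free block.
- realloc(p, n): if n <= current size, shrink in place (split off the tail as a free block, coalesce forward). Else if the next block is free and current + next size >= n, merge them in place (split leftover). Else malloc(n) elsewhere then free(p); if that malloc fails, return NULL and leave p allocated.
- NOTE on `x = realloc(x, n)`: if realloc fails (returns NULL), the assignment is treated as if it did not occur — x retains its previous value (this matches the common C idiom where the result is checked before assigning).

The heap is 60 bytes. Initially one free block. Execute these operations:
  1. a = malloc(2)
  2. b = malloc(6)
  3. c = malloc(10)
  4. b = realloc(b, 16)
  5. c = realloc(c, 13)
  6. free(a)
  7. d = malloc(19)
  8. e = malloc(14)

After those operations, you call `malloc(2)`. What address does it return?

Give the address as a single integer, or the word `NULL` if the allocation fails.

Op 1: a = malloc(2) -> a = 0; heap: [0-1 ALLOC][2-59 FREE]
Op 2: b = malloc(6) -> b = 2; heap: [0-1 ALLOC][2-7 ALLOC][8-59 FREE]
Op 3: c = malloc(10) -> c = 8; heap: [0-1 ALLOC][2-7 ALLOC][8-17 ALLOC][18-59 FREE]
Op 4: b = realloc(b, 16) -> b = 18; heap: [0-1 ALLOC][2-7 FREE][8-17 ALLOC][18-33 ALLOC][34-59 FREE]
Op 5: c = realloc(c, 13) -> c = 34; heap: [0-1 ALLOC][2-17 FREE][18-33 ALLOC][34-46 ALLOC][47-59 FREE]
Op 6: free(a) -> (freed a); heap: [0-17 FREE][18-33 ALLOC][34-46 ALLOC][47-59 FREE]
Op 7: d = malloc(19) -> d = NULL; heap: [0-17 FREE][18-33 ALLOC][34-46 ALLOC][47-59 FREE]
Op 8: e = malloc(14) -> e = 0; heap: [0-13 ALLOC][14-17 FREE][18-33 ALLOC][34-46 ALLOC][47-59 FREE]
malloc(2): first-fit scan over [0-13 ALLOC][14-17 FREE][18-33 ALLOC][34-46 ALLOC][47-59 FREE] -> 14

Answer: 14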